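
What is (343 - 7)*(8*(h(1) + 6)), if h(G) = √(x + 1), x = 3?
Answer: 21504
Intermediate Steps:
h(G) = 2 (h(G) = √(3 + 1) = √4 = 2)
(343 - 7)*(8*(h(1) + 6)) = (343 - 7)*(8*(2 + 6)) = 336*(8*8) = 336*64 = 21504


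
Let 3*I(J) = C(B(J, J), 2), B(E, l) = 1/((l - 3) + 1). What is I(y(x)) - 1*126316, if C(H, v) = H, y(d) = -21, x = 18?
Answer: -8715805/69 ≈ -1.2632e+5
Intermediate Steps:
B(E, l) = 1/(-2 + l) (B(E, l) = 1/((-3 + l) + 1) = 1/(-2 + l))
I(J) = 1/(3*(-2 + J))
I(y(x)) - 1*126316 = 1/(3*(-2 - 21)) - 1*126316 = (1/3)/(-23) - 126316 = (1/3)*(-1/23) - 126316 = -1/69 - 126316 = -8715805/69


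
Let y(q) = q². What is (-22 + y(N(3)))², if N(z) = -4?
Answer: 36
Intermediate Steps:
(-22 + y(N(3)))² = (-22 + (-4)²)² = (-22 + 16)² = (-6)² = 36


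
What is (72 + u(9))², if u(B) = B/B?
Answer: 5329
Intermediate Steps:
u(B) = 1
(72 + u(9))² = (72 + 1)² = 73² = 5329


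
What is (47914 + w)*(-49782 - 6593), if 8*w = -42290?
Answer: -9612557625/4 ≈ -2.4031e+9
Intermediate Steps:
w = -21145/4 (w = (1/8)*(-42290) = -21145/4 ≈ -5286.3)
(47914 + w)*(-49782 - 6593) = (47914 - 21145/4)*(-49782 - 6593) = (170511/4)*(-56375) = -9612557625/4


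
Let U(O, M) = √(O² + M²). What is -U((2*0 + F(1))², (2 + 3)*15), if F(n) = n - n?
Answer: -75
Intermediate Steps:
F(n) = 0
U(O, M) = √(M² + O²)
-U((2*0 + F(1))², (2 + 3)*15) = -√(((2 + 3)*15)² + ((2*0 + 0)²)²) = -√((5*15)² + ((0 + 0)²)²) = -√(75² + (0²)²) = -√(5625 + 0²) = -√(5625 + 0) = -√5625 = -1*75 = -75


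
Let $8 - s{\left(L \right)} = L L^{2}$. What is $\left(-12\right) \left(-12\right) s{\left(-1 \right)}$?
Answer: $1296$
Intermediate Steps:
$s{\left(L \right)} = 8 - L^{3}$ ($s{\left(L \right)} = 8 - L L^{2} = 8 - L^{3}$)
$\left(-12\right) \left(-12\right) s{\left(-1 \right)} = \left(-12\right) \left(-12\right) \left(8 - \left(-1\right)^{3}\right) = 144 \left(8 - -1\right) = 144 \left(8 + 1\right) = 144 \cdot 9 = 1296$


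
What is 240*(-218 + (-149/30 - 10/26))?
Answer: -696856/13 ≈ -53604.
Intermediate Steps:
240*(-218 + (-149/30 - 10/26)) = 240*(-218 + (-149*1/30 - 10*1/26)) = 240*(-218 + (-149/30 - 5/13)) = 240*(-218 - 2087/390) = 240*(-87107/390) = -696856/13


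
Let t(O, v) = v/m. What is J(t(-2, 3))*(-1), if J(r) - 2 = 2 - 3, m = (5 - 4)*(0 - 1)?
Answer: -1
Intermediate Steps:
m = -1 (m = 1*(-1) = -1)
t(O, v) = -v (t(O, v) = v/(-1) = v*(-1) = -v)
J(r) = 1 (J(r) = 2 + (2 - 3) = 2 - 1 = 1)
J(t(-2, 3))*(-1) = 1*(-1) = -1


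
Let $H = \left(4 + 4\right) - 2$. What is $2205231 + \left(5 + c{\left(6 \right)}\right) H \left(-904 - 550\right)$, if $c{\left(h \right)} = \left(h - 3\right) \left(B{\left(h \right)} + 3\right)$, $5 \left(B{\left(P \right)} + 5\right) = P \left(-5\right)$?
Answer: $2370987$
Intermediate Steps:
$B{\left(P \right)} = -5 - P$ ($B{\left(P \right)} = -5 + \frac{P \left(-5\right)}{5} = -5 + \frac{\left(-5\right) P}{5} = -5 - P$)
$H = 6$ ($H = 8 - 2 = 6$)
$c{\left(h \right)} = \left(-3 + h\right) \left(-2 - h\right)$ ($c{\left(h \right)} = \left(h - 3\right) \left(\left(-5 - h\right) + 3\right) = \left(-3 + h\right) \left(-2 - h\right)$)
$2205231 + \left(5 + c{\left(6 \right)}\right) H \left(-904 - 550\right) = 2205231 + \left(5 + \left(6 + 6 - 6^{2}\right)\right) 6 \left(-904 - 550\right) = 2205231 + \left(5 + \left(6 + 6 - 36\right)\right) 6 \left(-1454\right) = 2205231 + \left(5 - 24\right) 6 \left(-1454\right) = 2205231 + \left(-19\right) 6 \left(-1454\right) = 2205231 - -165756 = 2205231 + 165756 = 2370987$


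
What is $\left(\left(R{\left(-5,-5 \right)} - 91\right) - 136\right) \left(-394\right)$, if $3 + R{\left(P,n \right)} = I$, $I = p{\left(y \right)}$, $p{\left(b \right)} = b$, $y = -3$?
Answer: $91802$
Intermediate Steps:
$I = -3$
$R{\left(P,n \right)} = -6$ ($R{\left(P,n \right)} = -3 - 3 = -6$)
$\left(\left(R{\left(-5,-5 \right)} - 91\right) - 136\right) \left(-394\right) = \left(\left(-6 - 91\right) - 136\right) \left(-394\right) = \left(-97 - 136\right) \left(-394\right) = \left(-233\right) \left(-394\right) = 91802$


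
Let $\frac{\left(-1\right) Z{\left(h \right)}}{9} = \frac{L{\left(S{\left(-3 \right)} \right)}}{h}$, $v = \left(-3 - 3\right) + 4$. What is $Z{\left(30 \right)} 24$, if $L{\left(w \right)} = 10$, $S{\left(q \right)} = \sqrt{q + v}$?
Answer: $-72$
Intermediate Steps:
$v = -2$ ($v = -6 + 4 = -2$)
$S{\left(q \right)} = \sqrt{-2 + q}$ ($S{\left(q \right)} = \sqrt{q - 2} = \sqrt{-2 + q}$)
$Z{\left(h \right)} = - \frac{90}{h}$ ($Z{\left(h \right)} = - 9 \frac{10}{h} = - \frac{90}{h}$)
$Z{\left(30 \right)} 24 = - \frac{90}{30} \cdot 24 = \left(-90\right) \frac{1}{30} \cdot 24 = \left(-3\right) 24 = -72$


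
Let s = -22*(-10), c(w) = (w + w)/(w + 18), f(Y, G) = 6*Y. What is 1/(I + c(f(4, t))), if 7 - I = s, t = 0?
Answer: -7/1483 ≈ -0.0047202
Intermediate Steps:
c(w) = 2*w/(18 + w) (c(w) = (2*w)/(18 + w) = 2*w/(18 + w))
s = 220
I = -213 (I = 7 - 1*220 = 7 - 220 = -213)
1/(I + c(f(4, t))) = 1/(-213 + 2*(6*4)/(18 + 6*4)) = 1/(-213 + 2*24/(18 + 24)) = 1/(-213 + 2*24/42) = 1/(-213 + 2*24*(1/42)) = 1/(-213 + 8/7) = 1/(-1483/7) = -7/1483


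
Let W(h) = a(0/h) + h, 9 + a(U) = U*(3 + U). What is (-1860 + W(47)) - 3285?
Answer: -5107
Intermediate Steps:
a(U) = -9 + U*(3 + U)
W(h) = -9 + h (W(h) = (-9 + (0/h)**2 + 3*(0/h)) + h = (-9 + 0**2 + 3*0) + h = (-9 + 0 + 0) + h = -9 + h)
(-1860 + W(47)) - 3285 = (-1860 + (-9 + 47)) - 3285 = (-1860 + 38) - 3285 = -1822 - 3285 = -5107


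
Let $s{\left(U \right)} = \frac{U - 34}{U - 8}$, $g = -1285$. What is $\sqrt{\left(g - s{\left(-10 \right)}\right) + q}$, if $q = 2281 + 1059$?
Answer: $\frac{7 \sqrt{377}}{3} \approx 45.305$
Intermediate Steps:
$s{\left(U \right)} = \frac{-34 + U}{-8 + U}$
$q = 3340$
$\sqrt{\left(g - s{\left(-10 \right)}\right) + q} = \sqrt{\left(-1285 - \frac{-34 - 10}{-8 - 10}\right) + 3340} = \sqrt{\left(-1285 - \frac{1}{-18} \left(-44\right)\right) + 3340} = \sqrt{\left(-1285 - \left(- \frac{1}{18}\right) \left(-44\right)\right) + 3340} = \sqrt{\left(-1285 - \frac{22}{9}\right) + 3340} = \sqrt{- \frac{11587}{9} + 3340} = \sqrt{\frac{18473}{9}} = \frac{7 \sqrt{377}}{3}$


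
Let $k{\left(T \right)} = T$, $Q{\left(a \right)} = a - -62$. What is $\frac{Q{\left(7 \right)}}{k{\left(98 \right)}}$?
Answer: $\frac{69}{98} \approx 0.70408$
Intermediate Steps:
$Q{\left(a \right)} = 62 + a$ ($Q{\left(a \right)} = a + 62 = 62 + a$)
$\frac{Q{\left(7 \right)}}{k{\left(98 \right)}} = \frac{62 + 7}{98} = 69 \cdot \frac{1}{98} = \frac{69}{98}$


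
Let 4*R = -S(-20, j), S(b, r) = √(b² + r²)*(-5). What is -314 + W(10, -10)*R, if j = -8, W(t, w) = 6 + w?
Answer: -314 - 20*√29 ≈ -421.70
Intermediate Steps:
S(b, r) = -5*√(b² + r²)
R = 5*√29 (R = (-(-5)*√((-20)² + (-8)²))/4 = (-(-5)*√(400 + 64))/4 = (-(-5)*√464)/4 = (-(-5)*4*√29)/4 = (-(-20)*√29)/4 = (20*√29)/4 = 5*√29 ≈ 26.926)
-314 + W(10, -10)*R = -314 + (6 - 10)*(5*√29) = -314 - 20*√29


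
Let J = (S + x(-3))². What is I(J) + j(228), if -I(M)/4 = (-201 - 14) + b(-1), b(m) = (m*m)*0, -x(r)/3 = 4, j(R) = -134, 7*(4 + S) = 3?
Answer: 726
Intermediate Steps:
S = -25/7 (S = -4 + (⅐)*3 = -4 + 3/7 = -25/7 ≈ -3.5714)
x(r) = -12 (x(r) = -3*4 = -12)
b(m) = 0 (b(m) = m²*0 = 0)
J = 11881/49 (J = (-25/7 - 12)² = (-109/7)² = 11881/49 ≈ 242.47)
I(M) = 860 (I(M) = -4*((-201 - 14) + 0) = -4*(-215 + 0) = -4*(-215) = 860)
I(J) + j(228) = 860 - 134 = 726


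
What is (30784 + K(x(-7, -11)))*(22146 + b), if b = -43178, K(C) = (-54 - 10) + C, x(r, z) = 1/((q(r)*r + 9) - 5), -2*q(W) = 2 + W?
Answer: -17444740016/27 ≈ -6.4610e+8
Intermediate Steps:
q(W) = -1 - W/2 (q(W) = -(2 + W)/2 = -1 - W/2)
x(r, z) = 1/(4 + r*(-1 - r/2)) (x(r, z) = 1/(((-1 - r/2)*r + 9) - 5) = 1/((r*(-1 - r/2) + 9) - 5) = 1/((9 + r*(-1 - r/2)) - 5) = 1/(4 + r*(-1 - r/2)))
K(C) = -64 + C
(30784 + K(x(-7, -11)))*(22146 + b) = (30784 + (-64 - 2/(-8 - 7*(2 - 7))))*(22146 - 43178) = (30784 + (-64 - 2/(-8 - 7*(-5))))*(-21032) = (30784 + (-64 - 2/(-8 + 35)))*(-21032) = (30784 + (-64 - 2/27))*(-21032) = (30784 - 1730/27)*(-21032) = (829438/27)*(-21032) = -17444740016/27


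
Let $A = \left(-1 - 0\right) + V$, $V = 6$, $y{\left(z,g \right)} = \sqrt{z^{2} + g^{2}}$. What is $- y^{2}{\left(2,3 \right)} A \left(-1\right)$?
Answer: $65$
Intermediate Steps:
$y{\left(z,g \right)} = \sqrt{g^{2} + z^{2}}$
$A = 5$ ($A = \left(-1 - 0\right) + 6 = \left(-1 + 0\right) + 6 = -1 + 6 = 5$)
$- y^{2}{\left(2,3 \right)} A \left(-1\right) = - \left(\sqrt{3^{2} + 2^{2}}\right)^{2} \cdot 5 \left(-1\right) = - \left(\sqrt{9 + 4}\right)^{2} \cdot 5 \left(-1\right) = - \left(\sqrt{13}\right)^{2} \cdot 5 \left(-1\right) = - 13 \cdot 5 \left(-1\right) = - 65 \left(-1\right) = \left(-1\right) \left(-65\right) = 65$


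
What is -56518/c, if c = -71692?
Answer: 28259/35846 ≈ 0.78834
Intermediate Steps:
-56518/c = -56518/(-71692) = -56518*(-1/71692) = 28259/35846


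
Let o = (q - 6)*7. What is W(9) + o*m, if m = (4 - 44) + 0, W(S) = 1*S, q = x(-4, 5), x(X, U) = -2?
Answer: 2249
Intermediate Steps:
q = -2
W(S) = S
o = -56 (o = (-2 - 6)*7 = -8*7 = -56)
m = -40 (m = -40 + 0 = -40)
W(9) + o*m = 9 - 56*(-40) = 9 + 2240 = 2249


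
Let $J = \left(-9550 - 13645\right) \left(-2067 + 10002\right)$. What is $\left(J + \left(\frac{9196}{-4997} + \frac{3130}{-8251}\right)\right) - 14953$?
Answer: $- \frac{399428390951288}{2170013} \approx -1.8407 \cdot 10^{8}$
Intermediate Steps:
$J = -184052325$ ($J = \left(-23195\right) 7935 = -184052325$)
$\left(J + \left(\frac{9196}{-4997} + \frac{3130}{-8251}\right)\right) - 14953 = \left(-184052325 + \left(\frac{9196}{-4997} + \frac{3130}{-8251}\right)\right) - 14953 = \left(-184052325 + \left(9196 \left(- \frac{1}{4997}\right) + 3130 \left(- \frac{1}{8251}\right)\right)\right) - 14953 = \left(-184052325 - \frac{4816674}{2170013}\right) - 14953 = - \frac{399395942746899}{2170013} - 14953 = - \frac{399428390951288}{2170013}$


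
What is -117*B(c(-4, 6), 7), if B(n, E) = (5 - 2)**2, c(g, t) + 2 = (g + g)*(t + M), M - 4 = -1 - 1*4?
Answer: -1053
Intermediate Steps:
M = -1 (M = 4 + (-1 - 1*4) = 4 + (-1 - 4) = 4 - 5 = -1)
c(g, t) = -2 + 2*g*(-1 + t) (c(g, t) = -2 + (g + g)*(t - 1) = -2 + (2*g)*(-1 + t) = -2 + 2*g*(-1 + t))
B(n, E) = 9 (B(n, E) = 3**2 = 9)
-117*B(c(-4, 6), 7) = -117*9 = -1053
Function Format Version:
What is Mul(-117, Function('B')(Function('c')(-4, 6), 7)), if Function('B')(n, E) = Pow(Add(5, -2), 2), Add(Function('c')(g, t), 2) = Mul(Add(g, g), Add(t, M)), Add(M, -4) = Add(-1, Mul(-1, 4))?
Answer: -1053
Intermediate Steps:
M = -1 (M = Add(4, Add(-1, Mul(-1, 4))) = Add(4, Add(-1, -4)) = Add(4, -5) = -1)
Function('c')(g, t) = Add(-2, Mul(2, g, Add(-1, t))) (Function('c')(g, t) = Add(-2, Mul(Add(g, g), Add(t, -1))) = Add(-2, Mul(Mul(2, g), Add(-1, t))) = Add(-2, Mul(2, g, Add(-1, t))))
Function('B')(n, E) = 9 (Function('B')(n, E) = Pow(3, 2) = 9)
Mul(-117, Function('B')(Function('c')(-4, 6), 7)) = Mul(-117, 9) = -1053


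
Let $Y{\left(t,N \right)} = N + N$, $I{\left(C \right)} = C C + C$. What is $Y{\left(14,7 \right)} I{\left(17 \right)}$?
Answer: $4284$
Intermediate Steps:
$I{\left(C \right)} = C + C^{2}$ ($I{\left(C \right)} = C^{2} + C = C + C^{2}$)
$Y{\left(t,N \right)} = 2 N$
$Y{\left(14,7 \right)} I{\left(17 \right)} = 2 \cdot 7 \cdot 17 \left(1 + 17\right) = 14 \cdot 17 \cdot 18 = 14 \cdot 306 = 4284$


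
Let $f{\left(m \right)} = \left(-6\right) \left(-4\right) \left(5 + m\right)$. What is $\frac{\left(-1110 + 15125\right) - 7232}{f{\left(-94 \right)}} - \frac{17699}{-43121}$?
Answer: $- \frac{84894893}{30702152} \approx -2.7651$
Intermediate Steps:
$f{\left(m \right)} = 120 + 24 m$ ($f{\left(m \right)} = 24 \left(5 + m\right) = 120 + 24 m$)
$\frac{\left(-1110 + 15125\right) - 7232}{f{\left(-94 \right)}} - \frac{17699}{-43121} = \frac{\left(-1110 + 15125\right) - 7232}{120 + 24 \left(-94\right)} - \frac{17699}{-43121} = \frac{14015 - 7232}{120 - 2256} - - \frac{17699}{43121} = \frac{6783}{-2136} + \frac{17699}{43121} = 6783 \left(- \frac{1}{2136}\right) + \frac{17699}{43121} = - \frac{2261}{712} + \frac{17699}{43121} = - \frac{84894893}{30702152}$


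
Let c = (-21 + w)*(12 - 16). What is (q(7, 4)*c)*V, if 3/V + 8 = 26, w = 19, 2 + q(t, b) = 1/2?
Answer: -2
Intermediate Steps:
q(t, b) = -3/2 (q(t, b) = -2 + 1/2 = -2 + ½ = -3/2)
V = ⅙ (V = 3/(-8 + 26) = 3/18 = 3*(1/18) = ⅙ ≈ 0.16667)
c = 8 (c = (-21 + 19)*(12 - 16) = -2*(-4) = 8)
(q(7, 4)*c)*V = -3/2*8*(⅙) = -12*⅙ = -2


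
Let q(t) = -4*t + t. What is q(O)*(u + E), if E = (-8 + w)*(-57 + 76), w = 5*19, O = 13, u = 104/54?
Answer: -580879/9 ≈ -64542.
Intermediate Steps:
u = 52/27 (u = 104*(1/54) = 52/27 ≈ 1.9259)
w = 95
q(t) = -3*t
E = 1653 (E = (-8 + 95)*(-57 + 76) = 87*19 = 1653)
q(O)*(u + E) = (-3*13)*(52/27 + 1653) = -39*44683/27 = -580879/9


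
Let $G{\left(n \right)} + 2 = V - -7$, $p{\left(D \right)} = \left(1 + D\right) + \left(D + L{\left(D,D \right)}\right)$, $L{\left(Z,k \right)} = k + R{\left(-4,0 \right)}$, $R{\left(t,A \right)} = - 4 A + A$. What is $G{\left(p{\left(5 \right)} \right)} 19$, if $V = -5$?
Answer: $0$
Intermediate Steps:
$R{\left(t,A \right)} = - 3 A$
$L{\left(Z,k \right)} = k$ ($L{\left(Z,k \right)} = k - 0 = k + 0 = k$)
$p{\left(D \right)} = 1 + 3 D$ ($p{\left(D \right)} = \left(1 + D\right) + \left(D + D\right) = \left(1 + D\right) + 2 D = 1 + 3 D$)
$G{\left(n \right)} = 0$ ($G{\left(n \right)} = -2 - -2 = -2 + \left(-5 + 7\right) = -2 + 2 = 0$)
$G{\left(p{\left(5 \right)} \right)} 19 = 0 \cdot 19 = 0$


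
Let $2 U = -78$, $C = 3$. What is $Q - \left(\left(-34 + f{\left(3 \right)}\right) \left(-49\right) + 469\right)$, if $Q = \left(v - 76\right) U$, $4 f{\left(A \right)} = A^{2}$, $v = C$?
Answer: $\frac{3289}{4} \approx 822.25$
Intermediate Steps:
$v = 3$
$f{\left(A \right)} = \frac{A^{2}}{4}$
$U = -39$ ($U = \frac{1}{2} \left(-78\right) = -39$)
$Q = 2847$ ($Q = \left(3 - 76\right) \left(-39\right) = \left(-73\right) \left(-39\right) = 2847$)
$Q - \left(\left(-34 + f{\left(3 \right)}\right) \left(-49\right) + 469\right) = 2847 - \left(\left(-34 + \frac{3^{2}}{4}\right) \left(-49\right) + 469\right) = 2847 - \left(\left(-34 + \frac{1}{4} \cdot 9\right) \left(-49\right) + 469\right) = 2847 - \left(\left(-34 + \frac{9}{4}\right) \left(-49\right) + 469\right) = 2847 - \left(\left(- \frac{127}{4}\right) \left(-49\right) + 469\right) = 2847 - \left(\frac{6223}{4} + 469\right) = 2847 - \frac{8099}{4} = \frac{3289}{4}$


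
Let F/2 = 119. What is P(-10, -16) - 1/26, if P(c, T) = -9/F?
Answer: -118/1547 ≈ -0.076277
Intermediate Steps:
F = 238 (F = 2*119 = 238)
P(c, T) = -9/238
P(-10, -16) - 1/26 = -9/238 - 1/26 = -118/1547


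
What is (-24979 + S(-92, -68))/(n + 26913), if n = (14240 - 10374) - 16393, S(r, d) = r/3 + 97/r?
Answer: -6902959/3970536 ≈ -1.7385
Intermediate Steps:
S(r, d) = 97/r + r/3 (S(r, d) = r*(1/3) + 97/r = r/3 + 97/r = 97/r + r/3)
n = -12527 (n = 3866 - 16393 = -12527)
(-24979 + S(-92, -68))/(n + 26913) = (-24979 + (97/(-92) + (1/3)*(-92)))/(-12527 + 26913) = (-24979 + (97*(-1/92) - 92/3))/14386 = (-24979 + (-97/92 - 92/3))*(1/14386) = (-24979 - 8755/276)*(1/14386) = -6902959/276*1/14386 = -6902959/3970536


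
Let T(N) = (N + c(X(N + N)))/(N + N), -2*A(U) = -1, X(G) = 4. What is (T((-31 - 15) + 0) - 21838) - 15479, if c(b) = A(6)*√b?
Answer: -3433119/92 ≈ -37317.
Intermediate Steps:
A(U) = ½ (A(U) = -½*(-1) = ½)
c(b) = √b/2
T(N) = (1 + N)/(2*N) (T(N) = (N + √4/2)/(N + N) = (N + (½)*2)/((2*N)) = (N + 1)*(1/(2*N)) = (1 + N)*(1/(2*N)) = (1 + N)/(2*N))
(T((-31 - 15) + 0) - 21838) - 15479 = ((1 + ((-31 - 15) + 0))/(2*((-31 - 15) + 0)) - 21838) - 15479 = ((1 + (-46 + 0))/(2*(-46 + 0)) - 21838) - 15479 = ((½)*(1 - 46)/(-46) - 21838) - 15479 = ((½)*(-1/46)*(-45) - 21838) - 15479 = (45/92 - 21838) - 15479 = -2009051/92 - 15479 = -3433119/92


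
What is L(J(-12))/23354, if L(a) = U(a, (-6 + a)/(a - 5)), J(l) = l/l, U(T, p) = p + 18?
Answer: 77/93416 ≈ 0.00082427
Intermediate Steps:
U(T, p) = 18 + p
J(l) = 1
L(a) = 18 + (-6 + a)/(-5 + a) (L(a) = 18 + (-6 + a)/(a - 5) = 18 + (-6 + a)/(-5 + a))
L(J(-12))/23354 = ((-96 + 19*1)/(-5 + 1))/23354 = ((-96 + 19)/(-4))*(1/23354) = -¼*(-77)*(1/23354) = (77/4)*(1/23354) = 77/93416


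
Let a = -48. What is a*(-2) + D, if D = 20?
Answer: 116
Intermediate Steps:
a*(-2) + D = -48*(-2) + 20 = 96 + 20 = 116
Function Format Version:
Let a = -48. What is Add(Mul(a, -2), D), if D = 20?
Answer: 116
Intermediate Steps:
Add(Mul(a, -2), D) = Add(Mul(-48, -2), 20) = Add(96, 20) = 116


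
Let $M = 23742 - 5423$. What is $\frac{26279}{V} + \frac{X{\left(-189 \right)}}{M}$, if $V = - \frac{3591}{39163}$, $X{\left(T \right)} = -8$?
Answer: $- \frac{2693323440413}{9397647} \approx -2.866 \cdot 10^{5}$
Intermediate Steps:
$M = 18319$ ($M = 23742 - 5423 = 18319$)
$V = - \frac{3591}{39163}$ ($V = \left(-3591\right) \frac{1}{39163} = - \frac{3591}{39163} \approx -0.091694$)
$\frac{26279}{V} + \frac{X{\left(-189 \right)}}{M} = \frac{26279}{- \frac{3591}{39163}} - \frac{8}{18319} = 26279 \left(- \frac{39163}{3591}\right) - \frac{8}{18319} = - \frac{1029164477}{3591} - \frac{8}{18319} = - \frac{2693323440413}{9397647}$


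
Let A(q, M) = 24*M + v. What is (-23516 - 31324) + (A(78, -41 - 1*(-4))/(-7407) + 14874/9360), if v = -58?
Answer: -211217325029/3851640 ≈ -54838.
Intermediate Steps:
A(q, M) = -58 + 24*M (A(q, M) = 24*M - 58 = -58 + 24*M)
(-23516 - 31324) + (A(78, -41 - 1*(-4))/(-7407) + 14874/9360) = (-23516 - 31324) + ((-58 + 24*(-41 - 1*(-4)))/(-7407) + 14874/9360) = -54840 + ((-58 + 24*(-41 + 4))*(-1/7407) + 14874*(1/9360)) = -54840 + ((-58 + 24*(-37))*(-1/7407) + 2479/1560) = -54840 + ((-58 - 888)*(-1/7407) + 2479/1560) = -54840 + (-946*(-1/7407) + 2479/1560) = -54840 + (946/7407 + 2479/1560) = -54840 + 6612571/3851640 = -211217325029/3851640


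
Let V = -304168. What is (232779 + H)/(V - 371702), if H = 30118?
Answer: -262897/675870 ≈ -0.38898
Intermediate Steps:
(232779 + H)/(V - 371702) = (232779 + 30118)/(-304168 - 371702) = 262897/(-675870) = 262897*(-1/675870) = -262897/675870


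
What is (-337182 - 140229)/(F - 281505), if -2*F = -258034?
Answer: 477411/152488 ≈ 3.1308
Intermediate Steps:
F = 129017 (F = -½*(-258034) = 129017)
(-337182 - 140229)/(F - 281505) = (-337182 - 140229)/(129017 - 281505) = -477411/(-152488) = -477411*(-1/152488) = 477411/152488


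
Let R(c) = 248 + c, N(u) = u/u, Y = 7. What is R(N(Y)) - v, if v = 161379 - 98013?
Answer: -63117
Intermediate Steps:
v = 63366
N(u) = 1
R(N(Y)) - v = (248 + 1) - 1*63366 = 249 - 63366 = -63117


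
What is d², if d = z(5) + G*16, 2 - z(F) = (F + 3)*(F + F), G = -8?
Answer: 42436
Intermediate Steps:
z(F) = 2 - 2*F*(3 + F) (z(F) = 2 - (F + 3)*(F + F) = 2 - (3 + F)*2*F = 2 - 2*F*(3 + F))
d = -206 (d = (2 - 6*5 - 2*5²) - 8*16 = (2 - 30 - 2*25) - 128 = (2 - 30 - 50) - 128 = -78 - 128 = -206)
d² = (-206)² = 42436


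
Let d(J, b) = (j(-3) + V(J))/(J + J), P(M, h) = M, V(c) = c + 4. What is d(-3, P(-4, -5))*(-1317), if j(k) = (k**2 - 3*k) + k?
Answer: 3512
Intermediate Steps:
V(c) = 4 + c
j(k) = k**2 - 2*k
d(J, b) = (19 + J)/(2*J) (d(J, b) = (-3*(-2 - 3) + (4 + J))/(J + J) = (-3*(-5) + (4 + J))/((2*J)) = (15 + (4 + J))*(1/(2*J)) = (19 + J)*(1/(2*J)) = (19 + J)/(2*J))
d(-3, P(-4, -5))*(-1317) = ((1/2)*(19 - 3)/(-3))*(-1317) = ((1/2)*(-1/3)*16)*(-1317) = -8/3*(-1317) = 3512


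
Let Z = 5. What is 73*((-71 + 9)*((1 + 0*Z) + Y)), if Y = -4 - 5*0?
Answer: 13578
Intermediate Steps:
Y = -4 (Y = -4 + 0 = -4)
73*((-71 + 9)*((1 + 0*Z) + Y)) = 73*((-71 + 9)*((1 + 0*5) - 4)) = 73*(-62*((1 + 0) - 4)) = 73*(-62*(1 - 4)) = 73*(-62*(-3)) = 73*186 = 13578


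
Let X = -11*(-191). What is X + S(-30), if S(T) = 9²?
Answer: 2182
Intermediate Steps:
S(T) = 81
X = 2101
X + S(-30) = 2101 + 81 = 2182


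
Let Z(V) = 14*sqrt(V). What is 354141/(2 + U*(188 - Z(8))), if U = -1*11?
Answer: -365827653/2039314 - 27268857*sqrt(2)/1019657 ≈ -217.21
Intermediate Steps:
U = -11
354141/(2 + U*(188 - Z(8))) = 354141/(2 - 11*(188 - 14*sqrt(8))) = 354141/(2 - 11*(188 - 14*2*sqrt(2))) = 354141/(2 - 11*(188 - 28*sqrt(2))) = 354141/(2 + (-2068 + 308*sqrt(2))) = 354141/(-2066 + 308*sqrt(2))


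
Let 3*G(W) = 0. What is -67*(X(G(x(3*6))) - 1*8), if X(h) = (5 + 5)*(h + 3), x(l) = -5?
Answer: -1474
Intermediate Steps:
G(W) = 0 (G(W) = (⅓)*0 = 0)
X(h) = 30 + 10*h (X(h) = 10*(3 + h) = 30 + 10*h)
-67*(X(G(x(3*6))) - 1*8) = -67*((30 + 10*0) - 1*8) = -67*((30 + 0) - 8) = -67*(30 - 8) = -67*22 = -1474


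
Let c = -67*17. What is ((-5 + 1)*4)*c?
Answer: 18224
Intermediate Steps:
c = -1139
((-5 + 1)*4)*c = ((-5 + 1)*4)*(-1139) = -4*4*(-1139) = -16*(-1139) = 18224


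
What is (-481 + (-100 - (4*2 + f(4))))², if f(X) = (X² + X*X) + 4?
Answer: 390625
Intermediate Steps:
f(X) = 4 + 2*X² (f(X) = (X² + X²) + 4 = 2*X² + 4 = 4 + 2*X²)
(-481 + (-100 - (4*2 + f(4))))² = (-481 + (-100 - (4*2 + (4 + 2*4²))))² = (-481 + (-100 - (8 + (4 + 2*16))))² = (-481 + (-100 - (8 + (4 + 32))))² = (-481 + (-100 - (8 + 36)))² = (-481 + (-100 - 1*44))² = (-481 + (-100 - 44))² = (-481 - 144)² = (-625)² = 390625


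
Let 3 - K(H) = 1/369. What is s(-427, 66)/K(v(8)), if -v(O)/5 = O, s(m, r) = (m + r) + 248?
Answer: -41697/1106 ≈ -37.701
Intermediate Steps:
s(m, r) = 248 + m + r
v(O) = -5*O
K(H) = 1106/369 (K(H) = 3 - 1/369 = 1106/369)
s(-427, 66)/K(v(8)) = (248 - 427 + 66)/(1106/369) = -113*369/1106 = -41697/1106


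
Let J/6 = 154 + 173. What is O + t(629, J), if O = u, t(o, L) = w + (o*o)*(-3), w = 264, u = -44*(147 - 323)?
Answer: -1178915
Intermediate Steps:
u = 7744 (u = -44*(-176) = 7744)
J = 1962 (J = 6*(154 + 173) = 6*327 = 1962)
t(o, L) = 264 - 3*o² (t(o, L) = 264 + (o*o)*(-3) = 264 + o²*(-3) = 264 - 3*o²)
O = 7744
O + t(629, J) = 7744 + (264 - 3*629²) = 7744 + (264 - 3*395641) = 7744 + (264 - 1186923) = 7744 - 1186659 = -1178915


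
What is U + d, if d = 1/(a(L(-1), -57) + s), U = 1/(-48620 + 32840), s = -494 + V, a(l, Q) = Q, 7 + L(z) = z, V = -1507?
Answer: -991/1804180 ≈ -0.00054928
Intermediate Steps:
L(z) = -7 + z
s = -2001 (s = -494 - 1507 = -2001)
U = -1/15780 (U = 1/(-15780) = -1/15780 ≈ -6.3371e-5)
d = -1/2058 (d = 1/(-57 - 2001) = 1/(-2058) = -1/2058 ≈ -0.00048591)
U + d = -1/15780 - 1/2058 = -991/1804180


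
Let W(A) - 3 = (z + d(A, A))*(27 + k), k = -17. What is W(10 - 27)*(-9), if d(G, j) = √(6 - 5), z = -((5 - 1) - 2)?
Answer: 63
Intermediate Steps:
z = -2 (z = -(4 - 2) = -1*2 = -2)
d(G, j) = 1 (d(G, j) = √1 = 1)
W(A) = -7 (W(A) = 3 + (-2 + 1)*(27 - 17) = 3 - 1*10 = 3 - 10 = -7)
W(10 - 27)*(-9) = -7*(-9) = 63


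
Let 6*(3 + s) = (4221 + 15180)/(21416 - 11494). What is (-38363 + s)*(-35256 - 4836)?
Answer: 7630794924051/4961 ≈ 1.5382e+9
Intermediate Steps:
s = -53065/19844 (s = -3 + ((4221 + 15180)/(21416 - 11494))/6 = -3 + (19401/9922)/6 = -3 + (19401*(1/9922))/6 = -3 + (⅙)*(19401/9922) = -3 + 6467/19844 = -53065/19844 ≈ -2.6741)
(-38363 + s)*(-35256 - 4836) = (-38363 - 53065/19844)*(-35256 - 4836) = -761328437/19844*(-40092) = 7630794924051/4961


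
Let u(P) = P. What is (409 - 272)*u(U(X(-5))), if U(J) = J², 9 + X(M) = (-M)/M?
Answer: 13700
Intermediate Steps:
X(M) = -10 (X(M) = -9 + (-M)/M = -9 - 1 = -10)
(409 - 272)*u(U(X(-5))) = (409 - 272)*(-10)² = 137*100 = 13700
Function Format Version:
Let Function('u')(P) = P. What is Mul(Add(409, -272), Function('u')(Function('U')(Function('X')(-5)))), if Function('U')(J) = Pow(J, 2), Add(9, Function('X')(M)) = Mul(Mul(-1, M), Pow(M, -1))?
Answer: 13700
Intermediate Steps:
Function('X')(M) = -10 (Function('X')(M) = Add(-9, Mul(Mul(-1, M), Pow(M, -1))) = Add(-9, -1) = -10)
Mul(Add(409, -272), Function('u')(Function('U')(Function('X')(-5)))) = Mul(Add(409, -272), Pow(-10, 2)) = Mul(137, 100) = 13700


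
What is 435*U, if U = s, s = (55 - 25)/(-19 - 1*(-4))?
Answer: -870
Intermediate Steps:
s = -2 (s = 30/(-19 + 4) = 30/(-15) = 30*(-1/15) = -2)
U = -2
435*U = 435*(-2) = -870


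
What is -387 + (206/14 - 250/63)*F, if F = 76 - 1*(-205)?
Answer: 165856/63 ≈ 2632.6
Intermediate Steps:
F = 281 (F = 76 + 205 = 281)
-387 + (206/14 - 250/63)*F = -387 + (206/14 - 250/63)*281 = -387 + (206*(1/14) - 250*1/63)*281 = -387 + (103/7 - 250/63)*281 = -387 + (677/63)*281 = -387 + 190237/63 = 165856/63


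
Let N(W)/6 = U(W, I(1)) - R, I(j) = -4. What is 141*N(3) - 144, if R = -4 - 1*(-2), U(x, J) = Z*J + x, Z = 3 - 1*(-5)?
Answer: -22986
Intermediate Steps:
Z = 8 (Z = 3 + 5 = 8)
U(x, J) = x + 8*J (U(x, J) = 8*J + x = x + 8*J)
R = -2 (R = -4 + 2 = -2)
N(W) = -180 + 6*W (N(W) = 6*((W + 8*(-4)) - 1*(-2)) = 6*((W - 32) + 2) = 6*((-32 + W) + 2) = 6*(-30 + W) = -180 + 6*W)
141*N(3) - 144 = 141*(-180 + 6*3) - 144 = 141*(-180 + 18) - 144 = 141*(-162) - 144 = -22842 - 144 = -22986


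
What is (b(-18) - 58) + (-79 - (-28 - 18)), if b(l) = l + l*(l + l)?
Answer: 539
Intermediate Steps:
b(l) = l + 2*l**2 (b(l) = l + l*(2*l) = l + 2*l**2)
(b(-18) - 58) + (-79 - (-28 - 18)) = (-18*(1 + 2*(-18)) - 58) + (-79 - (-28 - 18)) = (-18*(1 - 36) - 58) + (-79 - 1*(-46)) = (-18*(-35) - 58) + (-79 + 46) = (630 - 58) - 33 = 572 - 33 = 539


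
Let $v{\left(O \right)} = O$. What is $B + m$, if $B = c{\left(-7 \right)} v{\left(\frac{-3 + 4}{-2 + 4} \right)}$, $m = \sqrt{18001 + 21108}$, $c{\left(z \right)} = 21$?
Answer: $\frac{21}{2} + \sqrt{39109} \approx 208.26$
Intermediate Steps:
$m = \sqrt{39109} \approx 197.76$
$B = \frac{21}{2}$ ($B = 21 \frac{-3 + 4}{-2 + 4} = 21 \cdot 1 \cdot \frac{1}{2} = 21 \cdot \frac{1}{2} = \frac{21}{2} \approx 10.5$)
$B + m = \frac{21}{2} + \sqrt{39109}$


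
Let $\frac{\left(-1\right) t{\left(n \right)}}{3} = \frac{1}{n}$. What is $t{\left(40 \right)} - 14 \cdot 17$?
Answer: $- \frac{9523}{40} \approx -238.07$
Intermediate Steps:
$t{\left(n \right)} = - \frac{3}{n}$
$t{\left(40 \right)} - 14 \cdot 17 = - \frac{3}{40} - 14 \cdot 17 = \left(-3\right) \frac{1}{40} - 238 = - \frac{3}{40} - 238 = - \frac{9523}{40}$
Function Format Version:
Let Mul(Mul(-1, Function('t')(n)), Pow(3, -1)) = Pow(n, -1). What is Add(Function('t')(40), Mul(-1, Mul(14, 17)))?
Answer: Rational(-9523, 40) ≈ -238.07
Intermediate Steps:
Function('t')(n) = Mul(-3, Pow(n, -1))
Add(Function('t')(40), Mul(-1, Mul(14, 17))) = Add(Mul(-3, Pow(40, -1)), Mul(-1, Mul(14, 17))) = Add(Mul(-3, Rational(1, 40)), Mul(-1, 238)) = Add(Rational(-3, 40), -238) = Rational(-9523, 40)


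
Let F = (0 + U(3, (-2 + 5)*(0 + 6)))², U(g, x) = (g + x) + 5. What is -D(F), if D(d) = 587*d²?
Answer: -268244912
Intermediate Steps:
U(g, x) = 5 + g + x
F = 676 (F = (0 + (5 + 3 + (-2 + 5)*(0 + 6)))² = (0 + (5 + 3 + 3*6))² = (0 + (5 + 3 + 18))² = (0 + 26)² = 26² = 676)
-D(F) = -587*676² = -587*456976 = -1*268244912 = -268244912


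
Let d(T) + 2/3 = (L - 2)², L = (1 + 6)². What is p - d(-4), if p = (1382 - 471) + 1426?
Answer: 386/3 ≈ 128.67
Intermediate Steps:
L = 49 (L = 7² = 49)
d(T) = 6625/3 (d(T) = -⅔ + (49 - 2)² = -⅔ + 47² = -⅔ + 2209 = 6625/3)
p = 2337 (p = 911 + 1426 = 2337)
p - d(-4) = 2337 - 1*6625/3 = 2337 - 6625/3 = 386/3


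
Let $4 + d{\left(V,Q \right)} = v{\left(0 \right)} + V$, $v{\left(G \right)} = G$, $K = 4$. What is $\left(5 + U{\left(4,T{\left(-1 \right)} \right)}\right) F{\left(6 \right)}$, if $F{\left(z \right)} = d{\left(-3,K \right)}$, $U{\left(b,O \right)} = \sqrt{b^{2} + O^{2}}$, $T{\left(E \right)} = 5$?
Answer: $-35 - 7 \sqrt{41} \approx -79.822$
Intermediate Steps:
$d{\left(V,Q \right)} = -4 + V$ ($d{\left(V,Q \right)} = -4 + \left(0 + V\right) = -4 + V$)
$U{\left(b,O \right)} = \sqrt{O^{2} + b^{2}}$
$F{\left(z \right)} = -7$ ($F{\left(z \right)} = -4 - 3 = -7$)
$\left(5 + U{\left(4,T{\left(-1 \right)} \right)}\right) F{\left(6 \right)} = \left(5 + \sqrt{5^{2} + 4^{2}}\right) \left(-7\right) = \left(5 + \sqrt{25 + 16}\right) \left(-7\right) = \left(5 + \sqrt{41}\right) \left(-7\right) = -35 - 7 \sqrt{41}$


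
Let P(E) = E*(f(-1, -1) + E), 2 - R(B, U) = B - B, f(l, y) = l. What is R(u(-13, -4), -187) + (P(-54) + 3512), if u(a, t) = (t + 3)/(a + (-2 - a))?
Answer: 6484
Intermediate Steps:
u(a, t) = -3/2 - t/2 (u(a, t) = (3 + t)/(-2) = (3 + t)*(-½) = -3/2 - t/2)
R(B, U) = 2 (R(B, U) = 2 - (B - B) = 2 - 1*0 = 2 + 0 = 2)
P(E) = E*(-1 + E)
R(u(-13, -4), -187) + (P(-54) + 3512) = 2 + (-54*(-1 - 54) + 3512) = 2 + (-54*(-55) + 3512) = 2 + (2970 + 3512) = 2 + 6482 = 6484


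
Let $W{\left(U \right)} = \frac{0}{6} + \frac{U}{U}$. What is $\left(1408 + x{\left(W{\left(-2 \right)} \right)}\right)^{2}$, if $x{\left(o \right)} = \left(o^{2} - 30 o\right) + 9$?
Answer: $1926544$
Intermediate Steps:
$W{\left(U \right)} = 1$ ($W{\left(U \right)} = 0 \cdot \frac{1}{6} + 1 = 0 + 1 = 1$)
$x{\left(o \right)} = 9 + o^{2} - 30 o$
$\left(1408 + x{\left(W{\left(-2 \right)} \right)}\right)^{2} = \left(1408 + \left(9 + 1^{2} - 30\right)\right)^{2} = \left(1408 + \left(9 + 1 - 30\right)\right)^{2} = \left(1408 - 20\right)^{2} = 1388^{2} = 1926544$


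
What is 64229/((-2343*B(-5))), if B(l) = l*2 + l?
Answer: 5839/3195 ≈ 1.8275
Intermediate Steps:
B(l) = 3*l (B(l) = 2*l + l = 3*l)
64229/((-2343*B(-5))) = 64229/((-7029*(-5))) = 64229/((-2343*(-15))) = 64229/35145 = 64229*(1/35145) = 5839/3195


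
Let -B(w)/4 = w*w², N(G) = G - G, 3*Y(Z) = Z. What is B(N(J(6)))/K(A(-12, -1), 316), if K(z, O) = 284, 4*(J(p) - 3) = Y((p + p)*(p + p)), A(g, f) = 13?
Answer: 0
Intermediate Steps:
Y(Z) = Z/3
J(p) = 3 + p²/3 (J(p) = 3 + (((p + p)*(p + p))/3)/4 = 3 + (((2*p)*(2*p))/3)/4 = 3 + ((4*p²)/3)/4 = 3 + (4*p²/3)/4 = 3 + p²/3)
N(G) = 0
B(w) = -4*w³ (B(w) = -4*w*w² = -4*w³)
B(N(J(6)))/K(A(-12, -1), 316) = -4*0³/284 = -4*0*(1/284) = 0*(1/284) = 0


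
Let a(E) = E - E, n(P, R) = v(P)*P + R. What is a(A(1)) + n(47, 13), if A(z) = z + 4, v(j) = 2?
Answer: 107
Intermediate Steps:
A(z) = 4 + z
n(P, R) = R + 2*P (n(P, R) = 2*P + R = R + 2*P)
a(E) = 0
a(A(1)) + n(47, 13) = 0 + (13 + 2*47) = 0 + (13 + 94) = 0 + 107 = 107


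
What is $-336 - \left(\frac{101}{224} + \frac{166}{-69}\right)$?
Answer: $- \frac{5163001}{15456} \approx -334.04$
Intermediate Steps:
$-336 - \left(\frac{101}{224} + \frac{166}{-69}\right) = -336 - \left(101 \cdot \frac{1}{224} + 166 \left(- \frac{1}{69}\right)\right) = -336 - \left(\frac{101}{224} - \frac{166}{69}\right) = -336 - - \frac{30215}{15456} = -336 + \frac{30215}{15456} = - \frac{5163001}{15456}$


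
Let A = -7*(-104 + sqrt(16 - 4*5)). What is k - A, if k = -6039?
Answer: -6767 + 14*I ≈ -6767.0 + 14.0*I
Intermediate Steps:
A = 728 - 14*I (A = -7*(-104 + sqrt(16 - 20)) = -7*(-104 + sqrt(-4)) = -7*(-104 + 2*I) = 728 - 14*I ≈ 728.0 - 14.0*I)
k - A = -6039 - (728 - 14*I) = -6039 + (-728 + 14*I) = -6767 + 14*I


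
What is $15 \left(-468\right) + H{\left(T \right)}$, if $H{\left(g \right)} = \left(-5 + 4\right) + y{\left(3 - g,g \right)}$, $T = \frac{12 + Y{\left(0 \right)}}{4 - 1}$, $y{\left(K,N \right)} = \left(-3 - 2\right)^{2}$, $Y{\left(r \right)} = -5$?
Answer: $-6996$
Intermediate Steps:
$y{\left(K,N \right)} = 25$ ($y{\left(K,N \right)} = \left(-5\right)^{2} = 25$)
$T = \frac{7}{3}$ ($T = \frac{12 - 5}{4 - 1} = \frac{7}{3} \approx 2.3333$)
$H{\left(g \right)} = 24$ ($H{\left(g \right)} = \left(-5 + 4\right) + 25 = -1 + 25 = 24$)
$15 \left(-468\right) + H{\left(T \right)} = 15 \left(-468\right) + 24 = -7020 + 24 = -6996$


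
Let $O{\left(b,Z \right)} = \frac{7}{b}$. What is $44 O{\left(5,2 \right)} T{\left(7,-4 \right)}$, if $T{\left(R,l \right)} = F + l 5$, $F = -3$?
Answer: $- \frac{7084}{5} \approx -1416.8$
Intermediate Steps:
$T{\left(R,l \right)} = -3 + 5 l$ ($T{\left(R,l \right)} = -3 + l 5 = -3 + 5 l$)
$44 O{\left(5,2 \right)} T{\left(7,-4 \right)} = 44 \cdot \frac{7}{5} \left(-3 + 5 \left(-4\right)\right) = 44 \cdot 7 \cdot \frac{1}{5} \left(-3 - 20\right) = 44 \cdot \frac{7}{5} \left(-23\right) = \frac{308}{5} \left(-23\right) = - \frac{7084}{5}$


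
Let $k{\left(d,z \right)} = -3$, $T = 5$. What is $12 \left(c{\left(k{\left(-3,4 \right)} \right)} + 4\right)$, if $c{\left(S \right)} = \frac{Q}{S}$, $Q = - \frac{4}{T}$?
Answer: $\frac{256}{5} \approx 51.2$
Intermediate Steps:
$Q = - \frac{4}{5} \approx -0.8$
$c{\left(S \right)} = - \frac{4}{5 S}$
$12 \left(c{\left(k{\left(-3,4 \right)} \right)} + 4\right) = 12 \left(- \frac{4}{5 \left(-3\right)} + 4\right) = 12 \left(\left(- \frac{4}{5}\right) \left(- \frac{1}{3}\right) + 4\right) = 12 \left(\frac{4}{15} + 4\right) = 12 \cdot \frac{64}{15} = \frac{256}{5}$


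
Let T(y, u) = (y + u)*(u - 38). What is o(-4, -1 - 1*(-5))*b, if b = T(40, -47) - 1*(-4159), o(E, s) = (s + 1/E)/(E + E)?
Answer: -35655/16 ≈ -2228.4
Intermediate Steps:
T(y, u) = (-38 + u)*(u + y) (T(y, u) = (u + y)*(-38 + u) = (-38 + u)*(u + y))
o(E, s) = (s + 1/E)/(2*E) (o(E, s) = (s + 1/E)/((2*E)) = (s + 1/E)*(1/(2*E)) = (s + 1/E)/(2*E))
b = 4754 (b = ((-47)² - 38*(-47) - 38*40 - 47*40) - 1*(-4159) = (2209 + 1786 - 1520 - 1880) + 4159 = 595 + 4159 = 4754)
o(-4, -1 - 1*(-5))*b = ((½)*(1 - 4*(-1 - 1*(-5)))/(-4)²)*4754 = ((½)*(1/16)*(1 - 4*(-1 + 5)))*4754 = ((½)*(1/16)*(1 - 4*4))*4754 = ((½)*(1/16)*(1 - 16))*4754 = ((½)*(1/16)*(-15))*4754 = -15/32*4754 = -35655/16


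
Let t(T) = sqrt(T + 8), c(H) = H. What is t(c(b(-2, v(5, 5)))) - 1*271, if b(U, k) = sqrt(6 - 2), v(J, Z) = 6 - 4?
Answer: -271 + sqrt(10) ≈ -267.84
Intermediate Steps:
v(J, Z) = 2
b(U, k) = 2 (b(U, k) = sqrt(4) = 2)
t(T) = sqrt(8 + T)
t(c(b(-2, v(5, 5)))) - 1*271 = sqrt(8 + 2) - 1*271 = sqrt(10) - 271 = -271 + sqrt(10)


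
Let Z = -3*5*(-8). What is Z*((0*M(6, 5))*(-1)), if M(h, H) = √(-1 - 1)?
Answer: 0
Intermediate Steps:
M(h, H) = I*√2 (M(h, H) = √(-2) = I*√2)
Z = 120 (Z = -15*(-8) = 120)
Z*((0*M(6, 5))*(-1)) = 120*((0*(I*√2))*(-1)) = 120*(0*(-1)) = 120*0 = 0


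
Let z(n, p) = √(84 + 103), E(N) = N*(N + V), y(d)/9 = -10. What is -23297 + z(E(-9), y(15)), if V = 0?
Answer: -23297 + √187 ≈ -23283.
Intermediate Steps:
y(d) = -90 (y(d) = 9*(-10) = -90)
E(N) = N² (E(N) = N*(N + 0) = N*N = N²)
z(n, p) = √187
-23297 + z(E(-9), y(15)) = -23297 + √187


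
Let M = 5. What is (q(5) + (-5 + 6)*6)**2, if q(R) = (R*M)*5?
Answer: 17161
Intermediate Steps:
q(R) = 25*R (q(R) = (R*5)*5 = (5*R)*5 = 25*R)
(q(5) + (-5 + 6)*6)**2 = (25*5 + (-5 + 6)*6)**2 = (125 + 1*6)**2 = (125 + 6)**2 = 131**2 = 17161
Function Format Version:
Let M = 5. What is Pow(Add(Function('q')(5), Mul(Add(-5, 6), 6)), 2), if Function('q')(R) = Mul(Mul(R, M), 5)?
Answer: 17161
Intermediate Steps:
Function('q')(R) = Mul(25, R) (Function('q')(R) = Mul(Mul(R, 5), 5) = Mul(Mul(5, R), 5) = Mul(25, R))
Pow(Add(Function('q')(5), Mul(Add(-5, 6), 6)), 2) = Pow(Add(Mul(25, 5), Mul(Add(-5, 6), 6)), 2) = Pow(Add(125, Mul(1, 6)), 2) = Pow(Add(125, 6), 2) = Pow(131, 2) = 17161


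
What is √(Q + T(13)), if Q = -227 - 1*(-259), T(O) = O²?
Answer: √201 ≈ 14.177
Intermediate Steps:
Q = 32 (Q = -227 + 259 = 32)
√(Q + T(13)) = √(32 + 13²) = √(32 + 169) = √201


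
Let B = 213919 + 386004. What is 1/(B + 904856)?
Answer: 1/1504779 ≈ 6.6455e-7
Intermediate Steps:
B = 599923
1/(B + 904856) = 1/(599923 + 904856) = 1/1504779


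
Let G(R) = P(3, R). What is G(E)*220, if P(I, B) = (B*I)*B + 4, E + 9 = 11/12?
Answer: 528055/12 ≈ 44005.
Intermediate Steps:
E = -97/12 (E = -9 + 11/12 = -97/12 ≈ -8.0833)
P(I, B) = 4 + I*B**2 (P(I, B) = I*B**2 + 4 = 4 + I*B**2)
G(R) = 4 + 3*R**2
G(E)*220 = (4 + 3*(-97/12)**2)*220 = (4 + 3*(9409/144))*220 = (4 + 9409/48)*220 = (9601/48)*220 = 528055/12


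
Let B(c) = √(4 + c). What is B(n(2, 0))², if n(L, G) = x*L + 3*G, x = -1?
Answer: 2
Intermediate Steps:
n(L, G) = -L + 3*G
B(n(2, 0))² = (√(4 + (-1*2 + 3*0)))² = (√(4 + (-2 + 0)))² = (√(4 - 2))² = (√2)² = 2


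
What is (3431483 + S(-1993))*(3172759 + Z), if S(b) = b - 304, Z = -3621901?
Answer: -1540191458412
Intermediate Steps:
S(b) = -304 + b
(3431483 + S(-1993))*(3172759 + Z) = (3431483 + (-304 - 1993))*(3172759 - 3621901) = (3431483 - 2297)*(-449142) = 3429186*(-449142) = -1540191458412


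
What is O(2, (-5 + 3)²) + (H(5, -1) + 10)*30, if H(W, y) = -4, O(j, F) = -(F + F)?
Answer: 172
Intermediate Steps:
O(j, F) = -2*F
O(2, (-5 + 3)²) + (H(5, -1) + 10)*30 = -2*(-5 + 3)² + (-4 + 10)*30 = -2*(-2)² + 6*30 = -2*4 + 180 = -8 + 180 = 172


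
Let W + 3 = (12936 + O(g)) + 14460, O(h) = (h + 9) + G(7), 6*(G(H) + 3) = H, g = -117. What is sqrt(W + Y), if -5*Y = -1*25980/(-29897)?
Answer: sqrt(877909468762914)/179382 ≈ 165.18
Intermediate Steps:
G(H) = -3 + H/6
O(h) = 43/6 + h (O(h) = (h + 9) + (-3 + (1/6)*7) = (9 + h) + (-3 + 7/6) = (9 + h) - 11/6 = 43/6 + h)
Y = -5196/29897 (Y = -(-1*25980)/(5*(-29897)) = -(-5196)*(-1)/29897 = -1/5*25980/29897 = -5196/29897 ≈ -0.17380)
W = 163699/6 (W = -3 + ((12936 + (43/6 - 117)) + 14460) = -3 + ((12936 - 659/6) + 14460) = -3 + (76957/6 + 14460) = -3 + 163717/6 = 163699/6 ≈ 27283.)
sqrt(W + Y) = sqrt(163699/6 - 5196/29897) = sqrt(4894077827/179382) = sqrt(877909468762914)/179382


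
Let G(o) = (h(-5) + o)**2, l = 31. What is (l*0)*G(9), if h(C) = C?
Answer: 0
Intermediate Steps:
G(o) = (-5 + o)**2
(l*0)*G(9) = (31*0)*(-5 + 9)**2 = 0*4**2 = 0*16 = 0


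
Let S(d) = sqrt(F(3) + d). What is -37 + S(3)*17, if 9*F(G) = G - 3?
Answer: -37 + 17*sqrt(3) ≈ -7.5551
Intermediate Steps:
F(G) = -1/3 + G/9 (F(G) = (G - 3)/9 = (-3 + G)/9 = -1/3 + G/9)
S(d) = sqrt(d) (S(d) = sqrt((-1/3 + (1/9)*3) + d) = sqrt((-1/3 + 1/3) + d) = sqrt(0 + d) = sqrt(d))
-37 + S(3)*17 = -37 + sqrt(3)*17 = -37 + 17*sqrt(3)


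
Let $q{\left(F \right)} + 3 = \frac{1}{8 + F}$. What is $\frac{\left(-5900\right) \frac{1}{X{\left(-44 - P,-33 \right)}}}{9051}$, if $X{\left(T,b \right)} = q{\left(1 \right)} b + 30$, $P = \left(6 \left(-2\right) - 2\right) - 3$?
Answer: $- \frac{1475}{283598} \approx -0.005201$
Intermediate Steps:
$P = -17$ ($P = \left(-12 - 2\right) - 3 = -14 - 3 = -17$)
$q{\left(F \right)} = -3 + \frac{1}{8 + F}$
$X{\left(T,b \right)} = 30 - \frac{26 b}{9}$ ($X{\left(T,b \right)} = \frac{-23 - 3}{8 + 1} b + 30 = \frac{-23 - 3}{9} b + 30 = \frac{1}{9} \left(-26\right) b + 30 = - \frac{26 b}{9} + 30 = 30 - \frac{26 b}{9}$)
$\frac{\left(-5900\right) \frac{1}{X{\left(-44 - P,-33 \right)}}}{9051} = \frac{\left(-5900\right) \frac{1}{30 - - \frac{286}{3}}}{9051} = - \frac{5900}{30 + \frac{286}{3}} \cdot \frac{1}{9051} = - \frac{5900}{\frac{376}{3}} \cdot \frac{1}{9051} = \left(-5900\right) \frac{3}{376} \cdot \frac{1}{9051} = \left(- \frac{4425}{94}\right) \frac{1}{9051} = - \frac{1475}{283598}$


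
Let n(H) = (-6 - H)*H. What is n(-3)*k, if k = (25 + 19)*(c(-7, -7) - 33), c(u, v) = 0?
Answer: -13068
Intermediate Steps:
n(H) = H*(-6 - H)
k = -1452 (k = (25 + 19)*(0 - 33) = 44*(-33) = -1452)
n(-3)*k = -1*(-3)*(6 - 3)*(-1452) = -1*(-3)*3*(-1452) = 9*(-1452) = -13068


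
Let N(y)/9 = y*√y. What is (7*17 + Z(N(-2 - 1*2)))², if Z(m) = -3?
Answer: 13456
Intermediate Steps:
N(y) = 9*y^(3/2) (N(y) = 9*(y*√y) = 9*y^(3/2))
(7*17 + Z(N(-2 - 1*2)))² = (7*17 - 3)² = (119 - 3)² = 116² = 13456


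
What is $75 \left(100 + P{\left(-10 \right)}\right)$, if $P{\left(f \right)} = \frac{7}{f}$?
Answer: $\frac{14895}{2} \approx 7447.5$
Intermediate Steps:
$75 \left(100 + P{\left(-10 \right)}\right) = 75 \left(100 + \frac{7}{-10}\right) = 75 \left(100 + 7 \left(- \frac{1}{10}\right)\right) = 75 \left(100 - \frac{7}{10}\right) = 75 \cdot \frac{993}{10} = \frac{14895}{2}$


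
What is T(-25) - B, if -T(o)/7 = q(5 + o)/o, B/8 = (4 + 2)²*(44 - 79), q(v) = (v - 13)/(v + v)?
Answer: 10080231/1000 ≈ 10080.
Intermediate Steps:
q(v) = (-13 + v)/(2*v) (q(v) = (-13 + v)/((2*v)) = (-13 + v)*(1/(2*v)) = (-13 + v)/(2*v))
B = -10080 (B = 8*((4 + 2)²*(44 - 79)) = 8*(6²*(-35)) = 8*(36*(-35)) = 8*(-1260) = -10080)
T(o) = -7*(-8 + o)/(2*o*(5 + o)) (T(o) = -7*(-13 + (5 + o))/(2*(5 + o))/o = -7*(-8 + o)/(2*(5 + o))/o = -7*(-8 + o)/(2*o*(5 + o)))
T(-25) - B = (7/2)*(8 - 1*(-25))/(-25*(5 - 25)) - 1*(-10080) = (7/2)*(-1/25)*(8 + 25)/(-20) + 10080 = (7/2)*(-1/25)*(-1/20)*33 + 10080 = 231/1000 + 10080 = 10080231/1000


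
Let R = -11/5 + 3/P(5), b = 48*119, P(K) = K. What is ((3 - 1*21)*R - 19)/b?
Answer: 7/4080 ≈ 0.0017157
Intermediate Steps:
b = 5712
R = -8/5 (R = -11/5 + 3/5 = -8/5 ≈ -1.6000)
((3 - 1*21)*R - 19)/b = ((3 - 1*21)*(-8/5) - 19)/5712 = ((3 - 21)*(-8/5) - 19)*(1/5712) = (-18*(-8/5) - 19)*(1/5712) = (144/5 - 19)*(1/5712) = (49/5)*(1/5712) = 7/4080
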